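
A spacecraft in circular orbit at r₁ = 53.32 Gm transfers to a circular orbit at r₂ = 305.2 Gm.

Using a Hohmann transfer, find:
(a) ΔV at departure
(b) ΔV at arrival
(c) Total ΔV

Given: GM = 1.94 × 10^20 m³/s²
r₁ = 53.32 Gm = 5.332 × 10^10 m
r₂ = 305.2 Gm = 3.052 × 10^11 m
GM = 1.94 × 10^20 m³/s²
Transfer ellipse: a_t = (r₁ + r₂)/2 = 1.7926 × 10^11 m
Circular speed at r₁: v₁ = √(GM/r₁) = 60319.2 m/s
Transfer speed at r₁ (periapsis): v₁ₜ = √(GM(2/r₁ − 1/a_t)) = 78705.7 m/s
(a) ΔV₁ = v₁ₜ − v₁ = 18386.5 m/s ≈ 18.39 km/s
Circular speed at r₂: v₂ = √(GM/r₂) = 25212.1 m/s
Transfer speed at r₂ (apoapsis): v₂ₜ = √(GM(2/r₂ − 1/a_t)) = 13750.3 m/s
(b) ΔV₂ = v₂ − v₂ₜ = 11461.8 m/s ≈ 11.46 km/s
(c) ΔV_total = ΔV₁ + ΔV₂ = 29848.3 m/s ≈ 29.85 km/s

Final answer:
(a) ΔV₁ = 18.39 km/s
(b) ΔV₂ = 11.46 km/s
(c) ΔV_total = 29.85 km/s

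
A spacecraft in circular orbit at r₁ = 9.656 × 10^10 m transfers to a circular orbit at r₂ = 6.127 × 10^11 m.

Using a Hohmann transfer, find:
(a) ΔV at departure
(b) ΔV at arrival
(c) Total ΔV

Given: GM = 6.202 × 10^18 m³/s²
r₁ = 9.656 × 10^10 m
r₂ = 6.127 × 10^11 m
GM = 6.202 × 10^18 m³/s²
Transfer ellipse: a_t = (r₁ + r₂)/2 = 3.5463 × 10^11 m
Circular speed at r₁: v₁ = √(GM/r₁) = 8014.33 m/s
Transfer speed at r₁ (periapsis): v₁ₜ = √(GM(2/r₁ − 1/a_t)) = 10534.2 m/s
(a) ΔV₁ = v₁ₜ − v₁ = 2519.92 m/s ≈ 2.52 km/s
Circular speed at r₂: v₂ = √(GM/r₂) = 3181.57 m/s
Transfer speed at r₂ (apoapsis): v₂ₜ = √(GM(2/r₂ − 1/a_t)) = 1660.17 m/s
(b) ΔV₂ = v₂ − v₂ₜ = 1521.4 m/s ≈ 1.521 km/s
(c) ΔV_total = ΔV₁ + ΔV₂ = 4041.32 m/s ≈ 4.041 km/s

Final answer:
(a) ΔV₁ = 2.52 km/s
(b) ΔV₂ = 1.521 km/s
(c) ΔV_total = 4.041 km/s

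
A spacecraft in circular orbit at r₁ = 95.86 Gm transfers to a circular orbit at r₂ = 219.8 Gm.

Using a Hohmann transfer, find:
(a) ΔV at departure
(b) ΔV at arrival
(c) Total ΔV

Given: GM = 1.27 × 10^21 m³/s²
r₁ = 95.86 Gm = 9.586 × 10^10 m
r₂ = 219.8 Gm = 2.198 × 10^11 m
GM = 1.27 × 10^21 m³/s²
Transfer ellipse: a_t = (r₁ + r₂)/2 = 1.5783 × 10^11 m
Circular speed at r₁: v₁ = √(GM/r₁) = 115102 m/s
Transfer speed at r₁ (periapsis): v₁ₜ = √(GM(2/r₁ − 1/a_t)) = 135832 m/s
(a) ΔV₁ = v₁ₜ − v₁ = 20730 m/s ≈ 20.73 km/s
Circular speed at r₂: v₂ = √(GM/r₂) = 76013 m/s
Transfer speed at r₂ (apoapsis): v₂ₜ = √(GM(2/r₂ − 1/a_t)) = 59239.6 m/s
(b) ΔV₂ = v₂ − v₂ₜ = 16773.4 m/s ≈ 16.77 km/s
(c) ΔV_total = ΔV₁ + ΔV₂ = 37503.4 m/s ≈ 37.5 km/s

Final answer:
(a) ΔV₁ = 20.73 km/s
(b) ΔV₂ = 16.77 km/s
(c) ΔV_total = 37.5 km/s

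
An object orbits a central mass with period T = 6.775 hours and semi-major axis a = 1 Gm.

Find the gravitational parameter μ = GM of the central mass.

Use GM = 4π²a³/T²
T = 6.775 hours = 24390 s
a = 1 Gm = 1 × 10^9 m
a³ = 1 × 10^27 m³
T² = 5.94872 × 10^8 s²
GM = 4π² × (1 × 10^27) / (5.94872 × 10^8) = 6.63645 × 10^19 m³/s²
GM ≈ 6.636 × 10^19 m³/s²

Final answer: GM = 6.636 × 10^19 m³/s²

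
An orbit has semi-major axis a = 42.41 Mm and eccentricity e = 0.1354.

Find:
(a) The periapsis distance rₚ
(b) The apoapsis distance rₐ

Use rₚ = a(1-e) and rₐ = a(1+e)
a = 42.41 Mm = 4.241 × 10^7 m
e = 0.1354:  1 − e = 0.8646,  1 + e = 1.1354
(a) rₚ = a(1 − e) = 4.241 × 10^7 m × 0.8646 = 3.66677 × 10^7 m ≈ 36.67 Mm
(b) rₐ = a(1 + e) = 4.241 × 10^7 m × 1.1354 = 4.81523 × 10^7 m ≈ 48.15 Mm

Final answer:
(a) rₚ = 36.67 Mm
(b) rₐ = 48.15 Mm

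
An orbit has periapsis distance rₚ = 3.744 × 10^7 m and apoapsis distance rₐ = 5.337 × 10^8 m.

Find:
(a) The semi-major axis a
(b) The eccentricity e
rₚ = 3.744 × 10^7 m
rₐ = 5.337 × 10^8 m
(a) a = (rₚ + rₐ)/2 = 2.8557 × 10^8 m ≈ 2.856 × 10^8 m
(b) e = (rₐ − rₚ)/(rₐ + rₚ) = (4.9626 × 10^8) / (5.7114 × 10^8) = 0.868894

Final answer:
(a) a = 2.856 × 10^8 m
(b) e = 0.8689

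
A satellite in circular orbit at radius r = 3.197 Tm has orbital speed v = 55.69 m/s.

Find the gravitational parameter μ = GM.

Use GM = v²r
r = 3.197 Tm = 3.197 × 10^12 m
v = 55.69 m/s
v² = 3101.38 m²/s²
GM = v²r = 3101.38 × 3.197 × 10^12 = 9.9151 × 10^15 m³/s²
GM ≈ 9.915 × 10^15 m³/s²

Final answer: GM = 9.915 × 10^15 m³/s²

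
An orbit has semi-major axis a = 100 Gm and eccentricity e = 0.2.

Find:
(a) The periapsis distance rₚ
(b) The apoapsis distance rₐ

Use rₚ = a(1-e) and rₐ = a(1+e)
a = 100 Gm = 1 × 10^11 m
e = 0.2:  1 − e = 0.8,  1 + e = 1.2
(a) rₚ = a(1 − e) = 1 × 10^11 m × 0.8 = 8 × 10^10 m ≈ 80 Gm
(b) rₐ = a(1 + e) = 1 × 10^11 m × 1.2 = 1.2 × 10^11 m ≈ 120 Gm

Final answer:
(a) rₚ = 80 Gm
(b) rₐ = 120 Gm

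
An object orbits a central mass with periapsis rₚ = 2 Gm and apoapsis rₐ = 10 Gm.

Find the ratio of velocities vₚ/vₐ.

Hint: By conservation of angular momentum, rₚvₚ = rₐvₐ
rₚ = 2 Gm = 2 × 10^9 m
rₐ = 10 Gm = 1 × 10^10 m
rₚvₚ = rₐvₐ  ⇒  vₚ/vₐ = rₐ/rₚ
vₚ/vₐ = (1 × 10^10) / (2 × 10^9) = 5

Final answer: vₚ/vₐ = 5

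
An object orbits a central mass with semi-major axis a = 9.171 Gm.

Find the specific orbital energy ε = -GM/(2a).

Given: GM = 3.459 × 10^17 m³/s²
a = 9.171 Gm = 9.171 × 10^9 m
GM = 3.459 × 10^17 m³/s²
2a = 1.8342 × 10^10 m
ε = −GM/(2a) = -1.88584 × 10^7 J/kg ≈ -18.86 MJ/kg

Final answer: -18.86 MJ/kg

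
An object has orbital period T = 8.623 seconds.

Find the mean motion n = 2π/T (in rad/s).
T = 8.623 seconds
n = 2π / 8.623 s = 0.728654 rad/s ≈ 0.7287 rad/s

Final answer: n = 0.7287 rad/s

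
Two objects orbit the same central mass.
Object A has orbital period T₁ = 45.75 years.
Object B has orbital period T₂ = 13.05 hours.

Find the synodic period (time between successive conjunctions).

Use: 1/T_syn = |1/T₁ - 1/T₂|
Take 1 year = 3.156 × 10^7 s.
T₁ = 45.75 years = 1.44387 × 10^9 s
T₂ = 13.05 hours = 46980 s
1/T₁ = 6.92583 × 10^-10 s⁻¹
1/T₂ = 2.12857 × 10^-5 s⁻¹
|1/T₁ − 1/T₂| = 2.1285 × 10^-5 s⁻¹
T_syn = 1 / |1/T₁ − 1/T₂| = 46981.5 s ≈ 13.05 hours

Final answer: T_syn = 13.05 hours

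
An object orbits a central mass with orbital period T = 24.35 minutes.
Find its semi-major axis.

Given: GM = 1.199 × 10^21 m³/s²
T = 24.35 minutes = 1461 s
GM = 1.199 × 10^21 m³/s²
Kepler's third law: a³ = GM T² / (4π²)
T² = 2.13452 × 10^6 s²
a³ = (1.199 × 10^21) × (2.13452 × 10^6) / (4π²) = 6.48276 × 10^25 m³
a = (a³)^(1/3) = 4.01717 × 10^8 m ≈ 401.7 Mm

Final answer: 401.7 Mm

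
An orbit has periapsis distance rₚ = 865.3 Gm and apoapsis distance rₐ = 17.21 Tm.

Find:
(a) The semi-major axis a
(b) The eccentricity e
rₚ = 865.3 Gm = 8.653 × 10^11 m
rₐ = 17.21 Tm = 1.721 × 10^13 m
(a) a = (rₚ + rₐ)/2 = 9.03765 × 10^12 m ≈ 9.038 Tm
(b) e = (rₐ − rₚ)/(rₐ + rₚ) = (1.63447 × 10^13) / (1.80753 × 10^13) = 0.904256

Final answer:
(a) a = 9.038 Tm
(b) e = 0.9043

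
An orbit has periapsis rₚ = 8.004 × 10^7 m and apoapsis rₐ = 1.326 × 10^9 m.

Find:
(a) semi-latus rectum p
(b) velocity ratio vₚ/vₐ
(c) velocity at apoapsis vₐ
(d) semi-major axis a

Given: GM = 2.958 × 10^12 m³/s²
rₚ = 8.004 × 10^7 m
rₐ = 1.326 × 10^9 m
GM = 2.958 × 10^12 m³/s²
a = (rₚ + rₐ)/2 = 7.0302 × 10^8 m
e = (rₐ − rₚ)/(rₐ + rₚ) = (1.24596 × 10^9) / (1.40604 × 10^9) = 0.886148
(a) 1 − e² = 0.214741;  p = a(1 − e²) = 7.0302 × 10^8 × 0.214741 = 1.50967 × 10^8 m ≈ 1.51 × 10^8 m
(b) vₚ/vₐ = rₐ/rₚ (angular momentum) = (1.326 × 10^9) / (8.004 × 10^7) = 16.5667 ≈ 16.57
(c) vₐ² = GM (2/rₐ − 1/a) = 2.958 × 10^12 × (1.5083 × 10^-9 − 1.42243 × 10^-9) = 253.977 m²/s²;  vₐ = 15.9366 m/s ≈ 15.94 m/s
(d) a = 7.0302 × 10^8 m ≈ 7.03 × 10^8 m

Final answer:
(a) semi-latus rectum p = 1.51 × 10^8 m
(b) velocity ratio vₚ/vₐ = 16.57
(c) velocity at apoapsis vₐ = 15.94 m/s
(d) semi-major axis a = 7.03 × 10^8 m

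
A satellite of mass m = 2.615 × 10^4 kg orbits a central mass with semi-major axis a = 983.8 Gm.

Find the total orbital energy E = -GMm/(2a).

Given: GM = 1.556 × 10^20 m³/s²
a = 983.8 Gm = 9.838 × 10^11 m
GM = 1.556 × 10^20 m³/s²
2a = 1.9676 × 10^12 m
GMm = 1.556 × 10^20 × 26150 = 4.06894 × 10^24 m³·kg/s²
E = −GMm/(2a) = -2.06797 × 10^12 J ≈ -2.068 TJ

Final answer: -2.068 TJ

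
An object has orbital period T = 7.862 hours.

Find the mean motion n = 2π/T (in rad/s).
T = 7.862 hours = 28303.2 s
n = 2π / 28303.2 s = 0.000221996 rad/s ≈ 0.000222 rad/s

Final answer: n = 0.000222 rad/s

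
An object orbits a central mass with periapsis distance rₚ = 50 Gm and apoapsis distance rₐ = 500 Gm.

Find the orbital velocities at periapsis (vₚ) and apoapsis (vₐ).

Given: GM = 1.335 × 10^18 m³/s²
rₚ = 50 Gm = 5 × 10^10 m
rₐ = 500 Gm = 5 × 10^11 m
GM = 1.335 × 10^18 m³/s²
a = (rₚ + rₐ)/2 = 2.75 × 10^11 m
Vis-viva: v² = GM (2/r − 1/a)
vₚ² = 1.335 × 10^18 × (4 × 10^-11 − 3.63636 × 10^-12) = 4.85455 × 10^7 m²/s²
vₚ = 6967.46 m/s ≈ 6.967 km/s
vₐ² = 1.335 × 10^18 × (4 × 10^-12 − 3.63636 × 10^-12) = 485455 m²/s²
vₐ = 696.746 m/s ≈ 696.7 m/s

Final answer: vₚ = 6.967 km/s, vₐ = 696.7 m/s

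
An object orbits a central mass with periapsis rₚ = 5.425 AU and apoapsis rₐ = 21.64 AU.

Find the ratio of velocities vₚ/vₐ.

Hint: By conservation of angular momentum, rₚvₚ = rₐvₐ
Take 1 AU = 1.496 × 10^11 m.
rₚ = 5.425 AU = 8.1158 × 10^11 m
rₐ = 21.64 AU = 3.23734 × 10^12 m
rₚvₚ = rₐvₐ  ⇒  vₚ/vₐ = rₐ/rₚ
vₚ/vₐ = (3.23734 × 10^12) / (8.1158 × 10^11) = 3.98894

Final answer: vₚ/vₐ = 3.989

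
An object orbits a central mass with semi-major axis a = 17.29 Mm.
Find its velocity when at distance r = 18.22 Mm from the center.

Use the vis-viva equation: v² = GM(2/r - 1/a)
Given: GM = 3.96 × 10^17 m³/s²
a = 17.29 Mm = 1.729 × 10^7 m
r = 18.22 Mm = 1.822 × 10^7 m
GM = 3.96 × 10^17 m³/s²
2/r − 1/a = 1.09769 × 10^-7 − 5.78369 × 10^-8 = 5.19326 × 10^-8 m⁻¹
v² = GM (2/r − 1/a) = 2.05653 × 10^10 m²/s²
v = 143406 m/s ≈ 143.4 km/s

Final answer: 143.4 km/s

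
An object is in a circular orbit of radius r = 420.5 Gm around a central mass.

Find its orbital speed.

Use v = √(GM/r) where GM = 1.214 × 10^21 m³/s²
r = 420.5 Gm = 4.205 × 10^11 m
GM = 1.214 × 10^21 m³/s²
GM/r = (1.214 × 10^21) / (4.205 × 10^11) = 2.88704 × 10^9 m²/s²
v = √(GM/r) = 53731.2 m/s ≈ 53.73 km/s

Final answer: 53.73 km/s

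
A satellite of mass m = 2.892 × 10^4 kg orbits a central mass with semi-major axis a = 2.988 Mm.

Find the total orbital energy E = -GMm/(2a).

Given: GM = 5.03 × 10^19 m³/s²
a = 2.988 Mm = 2.988 × 10^6 m
GM = 5.03 × 10^19 m³/s²
2a = 5.976 × 10^6 m
GMm = 5.03 × 10^19 × 28920 = 1.45468 × 10^24 m³·kg/s²
E = −GMm/(2a) = -2.4342 × 10^17 J ≈ -243.4 PJ

Final answer: -243.4 PJ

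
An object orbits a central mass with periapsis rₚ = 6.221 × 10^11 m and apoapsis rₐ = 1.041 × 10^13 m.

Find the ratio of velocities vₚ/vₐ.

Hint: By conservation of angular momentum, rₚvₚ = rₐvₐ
rₚ = 6.221 × 10^11 m
rₐ = 1.041 × 10^13 m
rₚvₚ = rₐvₐ  ⇒  vₚ/vₐ = rₐ/rₚ
vₚ/vₐ = (1.041 × 10^13) / (6.221 × 10^11) = 16.7336

Final answer: vₚ/vₐ = 16.73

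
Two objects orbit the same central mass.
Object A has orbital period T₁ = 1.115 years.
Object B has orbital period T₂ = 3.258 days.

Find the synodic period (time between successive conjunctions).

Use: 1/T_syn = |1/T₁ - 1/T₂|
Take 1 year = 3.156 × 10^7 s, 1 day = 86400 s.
T₁ = 1.115 years = 3.51894 × 10^7 s
T₂ = 3.258 days = 281491 s
1/T₁ = 2.84176 × 10^-8 s⁻¹
1/T₂ = 3.55251 × 10^-6 s⁻¹
|1/T₁ − 1/T₂| = 3.52409 × 10^-6 s⁻¹
T_syn = 1 / |1/T₁ − 1/T₂| = 283761 s ≈ 3.284 days

Final answer: T_syn = 3.284 days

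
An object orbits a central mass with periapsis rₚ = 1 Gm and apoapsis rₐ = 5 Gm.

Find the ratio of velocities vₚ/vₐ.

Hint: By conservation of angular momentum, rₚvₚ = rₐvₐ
rₚ = 1 Gm = 1 × 10^9 m
rₐ = 5 Gm = 5 × 10^9 m
rₚvₚ = rₐvₐ  ⇒  vₚ/vₐ = rₐ/rₚ
vₚ/vₐ = (5 × 10^9) / (1 × 10^9) = 5

Final answer: vₚ/vₐ = 5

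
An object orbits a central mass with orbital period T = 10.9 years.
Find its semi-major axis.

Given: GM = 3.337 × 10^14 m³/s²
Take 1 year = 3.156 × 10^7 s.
T = 10.9 years = 3.44004 × 10^8 s
GM = 3.337 × 10^14 m³/s²
Kepler's third law: a³ = GM T² / (4π²)
T² = 1.18339 × 10^17 s²
a³ = (3.337 × 10^14) × (1.18339 × 10^17) / (4π²) = 1.00028 × 10^30 m³
a = (a³)^(1/3) = 1.00009 × 10^10 m ≈ 10 Gm

Final answer: 10 Gm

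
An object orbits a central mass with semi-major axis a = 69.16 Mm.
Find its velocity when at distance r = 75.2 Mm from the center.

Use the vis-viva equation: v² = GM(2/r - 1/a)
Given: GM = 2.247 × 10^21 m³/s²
a = 69.16 Mm = 6.916 × 10^7 m
r = 75.2 Mm = 7.52 × 10^7 m
GM = 2.247 × 10^21 m³/s²
2/r − 1/a = 2.65957 × 10^-8 − 1.44592 × 10^-8 = 1.21365 × 10^-8 m⁻¹
v² = GM (2/r − 1/a) = 2.72708 × 10^13 m²/s²
v = 5.22214 × 10^6 m/s ≈ 5222 km/s

Final answer: 5222 km/s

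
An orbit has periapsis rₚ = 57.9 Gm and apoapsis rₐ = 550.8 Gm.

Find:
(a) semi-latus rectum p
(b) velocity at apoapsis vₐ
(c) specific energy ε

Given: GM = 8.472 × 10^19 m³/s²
rₚ = 57.9 Gm = 5.79 × 10^10 m
rₐ = 550.8 Gm = 5.508 × 10^11 m
GM = 8.472 × 10^19 m³/s²
a = (rₚ + rₐ)/2 = 3.0435 × 10^11 m
e = (rₐ − rₚ)/(rₐ + rₚ) = (4.929 × 10^11) / (6.087 × 10^11) = 0.809759
(a) 1 − e² = 0.344291;  p = a(1 − e²) = 3.0435 × 10^11 × 0.344291 = 1.04785 × 10^11 m ≈ 104.8 Gm
(b) vₐ² = GM (2/rₐ − 1/a) = 8.472 × 10^19 × (3.63108 × 10^-12 − 3.28569 × 10^-12) = 2.92615 × 10^7 m²/s²;  vₐ = 5409.39 m/s ≈ 5.409 km/s
(c) 2a = 6.087 × 10^11 m;  ε = −GM/(2a) = -1.39182 × 10^8 J/kg ≈ -139.2 MJ/kg

Final answer:
(a) semi-latus rectum p = 104.8 Gm
(b) velocity at apoapsis vₐ = 5.409 km/s
(c) specific energy ε = -139.2 MJ/kg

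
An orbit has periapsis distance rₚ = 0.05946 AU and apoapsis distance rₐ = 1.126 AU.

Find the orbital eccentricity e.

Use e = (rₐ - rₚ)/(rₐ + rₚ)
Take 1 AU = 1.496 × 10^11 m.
rₚ = 0.05946 AU = 8.89522 × 10^9 m
rₐ = 1.126 AU = 1.6845 × 10^11 m
rₐ − rₚ = 1.59554 × 10^11 m
rₐ + rₚ = 1.77345 × 10^11 m
e = (rₐ − rₚ)/(rₐ + rₚ) = 0.899685

Final answer: e = 0.8997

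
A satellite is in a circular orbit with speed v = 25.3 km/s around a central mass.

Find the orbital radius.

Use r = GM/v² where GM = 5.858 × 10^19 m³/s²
v = 25.3 km/s = 25300 m/s
GM = 5.858 × 10^19 m³/s²
v² = 6.4009 × 10^8 m²/s²
r = GM/v² = (5.858 × 10^19) / (6.4009 × 10^8) = 9.15184 × 10^10 m ≈ 91.52 Gm

Final answer: 91.52 Gm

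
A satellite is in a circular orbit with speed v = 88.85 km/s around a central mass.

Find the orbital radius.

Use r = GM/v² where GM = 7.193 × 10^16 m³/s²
v = 88.85 km/s = 88850 m/s
GM = 7.193 × 10^16 m³/s²
v² = 7.89432 × 10^9 m²/s²
r = GM/v² = (7.193 × 10^16) / (7.89432 × 10^9) = 9.11161 × 10^6 m ≈ 9.112 × 10^6 m

Final answer: 9.112 × 10^6 m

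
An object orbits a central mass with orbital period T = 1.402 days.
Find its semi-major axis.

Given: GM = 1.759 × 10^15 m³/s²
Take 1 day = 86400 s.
T = 1.402 days = 121133 s
GM = 1.759 × 10^15 m³/s²
Kepler's third law: a³ = GM T² / (4π²)
T² = 1.46732 × 10^10 s²
a³ = (1.759 × 10^15) × (1.46732 × 10^10) / (4π²) = 6.53777 × 10^23 m³
a = (a³)^(1/3) = 8.67914 × 10^7 m ≈ 86.79 Mm

Final answer: 86.79 Mm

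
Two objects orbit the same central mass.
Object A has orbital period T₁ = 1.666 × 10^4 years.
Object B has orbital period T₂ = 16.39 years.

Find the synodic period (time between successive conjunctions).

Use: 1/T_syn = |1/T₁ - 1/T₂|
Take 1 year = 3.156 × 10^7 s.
T₁ = 1.666 × 10^4 years = 5.2579 × 10^11 s
T₂ = 16.39 years = 5.17268 × 10^8 s
1/T₁ = 1.9019 × 10^-12 s⁻¹
1/T₂ = 1.93323 × 10^-9 s⁻¹
|1/T₁ − 1/T₂| = 1.93133 × 10^-9 s⁻¹
T_syn = 1 / |1/T₁ − 1/T₂| = 5.17778 × 10^8 s ≈ 16.41 years

Final answer: T_syn = 16.41 years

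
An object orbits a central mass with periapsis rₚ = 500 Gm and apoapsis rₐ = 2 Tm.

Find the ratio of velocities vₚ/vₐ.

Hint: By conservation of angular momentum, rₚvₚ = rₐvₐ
rₚ = 500 Gm = 5 × 10^11 m
rₐ = 2 Tm = 2 × 10^12 m
rₚvₚ = rₐvₐ  ⇒  vₚ/vₐ = rₐ/rₚ
vₚ/vₐ = (2 × 10^12) / (5 × 10^11) = 4

Final answer: vₚ/vₐ = 4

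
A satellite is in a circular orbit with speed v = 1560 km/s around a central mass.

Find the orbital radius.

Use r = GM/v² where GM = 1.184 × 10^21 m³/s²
v = 1560 km/s = 1.56 × 10^6 m/s
GM = 1.184 × 10^21 m³/s²
v² = 2.4336 × 10^12 m²/s²
r = GM/v² = (1.184 × 10^21) / (2.4336 × 10^12) = 4.86522 × 10^8 m ≈ 486.5 Mm

Final answer: 486.5 Mm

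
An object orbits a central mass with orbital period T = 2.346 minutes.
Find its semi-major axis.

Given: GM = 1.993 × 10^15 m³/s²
T = 2.346 minutes = 140.76 s
GM = 1.993 × 10^15 m³/s²
Kepler's third law: a³ = GM T² / (4π²)
T² = 19813.4 s²
a³ = (1.993 × 10^15) × 19813.4 / (4π²) = 1.00024 × 10^18 m³
a = (a³)^(1/3) = 1.00008 × 10^6 m ≈ 1 Mm

Final answer: 1 Mm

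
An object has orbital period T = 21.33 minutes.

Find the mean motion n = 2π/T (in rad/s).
T = 21.33 minutes = 1279.8 s
n = 2π / 1279.8 s = 0.00490951 rad/s ≈ 0.00491 rad/s

Final answer: n = 0.00491 rad/s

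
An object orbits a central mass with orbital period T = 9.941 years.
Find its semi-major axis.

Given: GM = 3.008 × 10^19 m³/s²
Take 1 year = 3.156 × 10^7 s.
T = 9.941 years = 3.13738 × 10^8 s
GM = 3.008 × 10^19 m³/s²
Kepler's third law: a³ = GM T² / (4π²)
T² = 9.84315 × 10^16 s²
a³ = (3.008 × 10^19) × (9.84315 × 10^16) / (4π²) = 7.49984 × 10^34 m³
a = (a³)^(1/3) = 4.21713 × 10^11 m ≈ 421.7 Gm

Final answer: 421.7 Gm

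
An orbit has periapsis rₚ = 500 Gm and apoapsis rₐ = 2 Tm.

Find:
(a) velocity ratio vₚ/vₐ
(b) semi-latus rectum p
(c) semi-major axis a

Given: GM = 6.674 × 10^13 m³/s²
rₚ = 500 Gm = 5 × 10^11 m
rₐ = 2 Tm = 2 × 10^12 m
GM = 6.674 × 10^13 m³/s²
a = (rₚ + rₐ)/2 = 1.25 × 10^12 m
e = (rₐ − rₚ)/(rₐ + rₚ) = (1.5 × 10^12) / (2.5 × 10^12) = 0.6
(a) vₚ/vₐ = rₐ/rₚ (angular momentum) = (2 × 10^12) / (5 × 10^11) = 4 ≈ 4
(b) 1 − e² = 0.64;  p = a(1 − e²) = 1.25 × 10^12 × 0.64 = 8 × 10^11 m ≈ 800 Gm
(c) a = 1.25 × 10^12 m ≈ 1.25 Tm

Final answer:
(a) velocity ratio vₚ/vₐ = 4
(b) semi-latus rectum p = 800 Gm
(c) semi-major axis a = 1.25 Tm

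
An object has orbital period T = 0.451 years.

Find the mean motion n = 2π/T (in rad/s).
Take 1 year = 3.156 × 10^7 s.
T = 0.451 years = 1.42336 × 10^7 s
n = 2π / (1.42336 × 10^7 s) = 4.41435 × 10^-7 rad/s ≈ 4.414 × 10^-7 rad/s

Final answer: n = 4.414 × 10^-7 rad/s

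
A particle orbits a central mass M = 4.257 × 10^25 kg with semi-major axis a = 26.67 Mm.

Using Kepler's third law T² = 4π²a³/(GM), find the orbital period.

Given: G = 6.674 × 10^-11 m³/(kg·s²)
M = 4.257 × 10^25 kg
GM = G × M = 6.674 × 10^-11 × 4.257 × 10^25 = 2.84112 × 10^15 m³/s²
a = 26.67 Mm = 2.667 × 10^7 m
a³ = 1.89701 × 10^22 m³
T = 2π √(a³/GM) = 2π √((1.89701 × 10^22) / (2.84112 × 10^15)) = 2π × 2583.98 s
T = 16235.6 s ≈ 4.51 hours

Final answer: 4.51 hours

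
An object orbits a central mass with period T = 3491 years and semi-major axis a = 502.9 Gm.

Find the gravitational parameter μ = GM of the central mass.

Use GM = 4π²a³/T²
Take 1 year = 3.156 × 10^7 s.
T = 3491 years = 1.10176 × 10^11 s
a = 502.9 Gm = 5.029 × 10^11 m
a³ = 1.27188 × 10^35 m³
T² = 1.21387 × 10^22 s²
GM = 4π² × (1.27188 × 10^35) / (1.21387 × 10^22) = 4.13648 × 10^14 m³/s²
GM ≈ 4.136 × 10^14 m³/s²

Final answer: GM = 4.136 × 10^14 m³/s²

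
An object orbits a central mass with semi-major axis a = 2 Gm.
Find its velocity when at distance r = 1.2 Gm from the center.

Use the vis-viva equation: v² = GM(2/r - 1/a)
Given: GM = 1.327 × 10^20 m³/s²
a = 2 Gm = 2 × 10^9 m
r = 1.2 Gm = 1.2 × 10^9 m
GM = 1.327 × 10^20 m³/s²
2/r − 1/a = 1.66667 × 10^-9 − 5 × 10^-10 = 1.16667 × 10^-9 m⁻¹
v² = GM (2/r − 1/a) = 1.54817 × 10^11 m²/s²
v = 393467 m/s ≈ 393.5 km/s

Final answer: 393.5 km/s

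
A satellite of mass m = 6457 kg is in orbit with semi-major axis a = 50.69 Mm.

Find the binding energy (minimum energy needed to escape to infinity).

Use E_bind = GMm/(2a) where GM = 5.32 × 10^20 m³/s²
a = 50.69 Mm = 5.069 × 10^7 m
GM = 5.32 × 10^20 m³/s²
m = 6457 kg
GMm = 5.32 × 10^20 × 6457 = 3.43512 × 10^24 m³·kg/s²
2a = 1.0138 × 10^8 m
E_bind = GMm/(2a) = 3.38836 × 10^16 J ≈ 33.88 PJ

Final answer: 33.88 PJ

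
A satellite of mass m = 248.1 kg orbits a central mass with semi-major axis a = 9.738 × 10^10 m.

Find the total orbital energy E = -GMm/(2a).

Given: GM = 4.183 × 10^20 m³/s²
a = 9.738 × 10^10 m
GM = 4.183 × 10^20 m³/s²
2a = 1.9476 × 10^11 m
GMm = 4.183 × 10^20 × 248.1 = 1.0378 × 10^23 m³·kg/s²
E = −GMm/(2a) = -5.32862 × 10^11 J ≈ -532.9 GJ

Final answer: -532.9 GJ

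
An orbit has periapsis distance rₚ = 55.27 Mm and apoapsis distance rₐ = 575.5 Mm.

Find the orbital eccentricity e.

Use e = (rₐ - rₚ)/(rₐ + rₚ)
rₚ = 55.27 Mm = 5.527 × 10^7 m
rₐ = 575.5 Mm = 5.755 × 10^8 m
rₐ − rₚ = 5.2023 × 10^8 m
rₐ + rₚ = 6.3077 × 10^8 m
e = (rₐ − rₚ)/(rₐ + rₚ) = 0.824754

Final answer: e = 0.8248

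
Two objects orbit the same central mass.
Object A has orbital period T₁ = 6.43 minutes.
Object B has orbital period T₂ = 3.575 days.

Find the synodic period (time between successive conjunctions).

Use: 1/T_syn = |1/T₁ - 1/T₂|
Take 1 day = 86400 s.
T₁ = 6.43 minutes = 385.8 s
T₂ = 3.575 days = 308880 s
1/T₁ = 0.00259202 s⁻¹
1/T₂ = 3.2375 × 10^-6 s⁻¹
|1/T₁ − 1/T₂| = 0.00258878 s⁻¹
T_syn = 1 / |1/T₁ − 1/T₂| = 386.282 s ≈ 6.438 minutes

Final answer: T_syn = 6.438 minutes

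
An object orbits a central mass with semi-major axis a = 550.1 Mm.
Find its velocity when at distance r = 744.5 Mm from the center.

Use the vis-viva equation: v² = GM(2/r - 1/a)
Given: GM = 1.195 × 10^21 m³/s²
a = 550.1 Mm = 5.501 × 10^8 m
r = 744.5 Mm = 7.445 × 10^8 m
GM = 1.195 × 10^21 m³/s²
2/r − 1/a = 2.68637 × 10^-9 − 1.81785 × 10^-9 = 8.68515 × 10^-10 m⁻¹
v² = GM (2/r − 1/a) = 1.03788 × 10^12 m²/s²
v = 1.01876 × 10^6 m/s ≈ 1019 km/s

Final answer: 1019 km/s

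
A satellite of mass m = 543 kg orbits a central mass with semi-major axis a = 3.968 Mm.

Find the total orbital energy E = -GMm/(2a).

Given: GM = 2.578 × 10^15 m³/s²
a = 3.968 Mm = 3.968 × 10^6 m
GM = 2.578 × 10^15 m³/s²
2a = 7.936 × 10^6 m
GMm = 2.578 × 10^15 × 543 = 1.39985 × 10^18 m³·kg/s²
E = −GMm/(2a) = -1.76393 × 10^11 J ≈ -176.4 GJ

Final answer: -176.4 GJ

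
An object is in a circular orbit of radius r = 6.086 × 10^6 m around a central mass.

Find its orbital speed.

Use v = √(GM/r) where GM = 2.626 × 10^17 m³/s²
r = 6.086 × 10^6 m
GM = 2.626 × 10^17 m³/s²
GM/r = (2.626 × 10^17) / (6.086 × 10^6) = 4.31482 × 10^10 m²/s²
v = √(GM/r) = 207721 m/s ≈ 207.7 km/s

Final answer: 207.7 km/s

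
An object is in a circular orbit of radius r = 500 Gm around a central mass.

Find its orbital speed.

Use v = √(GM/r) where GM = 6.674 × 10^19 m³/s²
r = 500 Gm = 5 × 10^11 m
GM = 6.674 × 10^19 m³/s²
GM/r = (6.674 × 10^19) / (5 × 10^11) = 1.3348 × 10^8 m²/s²
v = √(GM/r) = 11553.4 m/s ≈ 11.55 km/s

Final answer: 11.55 km/s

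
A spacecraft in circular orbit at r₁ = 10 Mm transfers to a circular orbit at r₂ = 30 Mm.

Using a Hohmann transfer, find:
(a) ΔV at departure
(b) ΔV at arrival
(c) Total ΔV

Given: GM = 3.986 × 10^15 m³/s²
r₁ = 10 Mm = 1 × 10^7 m
r₂ = 30 Mm = 3 × 10^7 m
GM = 3.986 × 10^15 m³/s²
Transfer ellipse: a_t = (r₁ + r₂)/2 = 2 × 10^7 m
Circular speed at r₁: v₁ = √(GM/r₁) = 19965 m/s
Transfer speed at r₁ (periapsis): v₁ₜ = √(GM(2/r₁ − 1/a_t)) = 24452 m/s
(a) ΔV₁ = v₁ₜ − v₁ = 4487.02 m/s ≈ 4.487 km/s
Circular speed at r₂: v₂ = √(GM/r₂) = 11526.8 m/s
Transfer speed at r₂ (apoapsis): v₂ₜ = √(GM(2/r₂ − 1/a_t)) = 8150.66 m/s
(b) ΔV₂ = v₂ − v₂ₜ = 3376.12 m/s ≈ 3.376 km/s
(c) ΔV_total = ΔV₁ + ΔV₂ = 7863.14 m/s ≈ 7.863 km/s

Final answer:
(a) ΔV₁ = 4.487 km/s
(b) ΔV₂ = 3.376 km/s
(c) ΔV_total = 7.863 km/s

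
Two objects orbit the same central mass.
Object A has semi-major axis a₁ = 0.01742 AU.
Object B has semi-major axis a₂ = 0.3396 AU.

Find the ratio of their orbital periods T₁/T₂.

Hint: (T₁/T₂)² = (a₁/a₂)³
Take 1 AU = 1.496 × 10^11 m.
a₁ = 0.01742 AU = 2.60603 × 10^9 m
a₂ = 0.3396 AU = 5.08042 × 10^10 m
a₁/a₂ = 0.0512956
T₁/T₂ = (a₁/a₂)^(3/2) = (0.0512956)^1.5 = 0.0116177

Final answer: T₁/T₂ = 0.01162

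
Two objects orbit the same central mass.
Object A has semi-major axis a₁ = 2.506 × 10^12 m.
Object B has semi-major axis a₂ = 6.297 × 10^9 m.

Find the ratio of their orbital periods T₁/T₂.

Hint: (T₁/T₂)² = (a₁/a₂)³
a₁ = 2.506 × 10^12 m
a₂ = 6.297 × 10^9 m
a₁/a₂ = 397.967
T₁/T₂ = (a₁/a₂)^(3/2) = (397.967)^1.5 = 7939.1

Final answer: T₁/T₂ = 7939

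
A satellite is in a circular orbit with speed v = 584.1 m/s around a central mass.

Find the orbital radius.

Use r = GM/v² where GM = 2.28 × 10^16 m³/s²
v = 584.1 m/s
GM = 2.28 × 10^16 m³/s²
v² = 341173 m²/s²
r = GM/v² = (2.28 × 10^16) / 341173 = 6.68283 × 10^10 m ≈ 6.683 × 10^10 m

Final answer: 6.683 × 10^10 m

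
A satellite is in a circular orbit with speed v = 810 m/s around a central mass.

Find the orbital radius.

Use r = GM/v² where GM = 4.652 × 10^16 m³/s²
v = 810 m/s
GM = 4.652 × 10^16 m³/s²
v² = 656100 m²/s²
r = GM/v² = (4.652 × 10^16) / 656100 = 7.09038 × 10^10 m ≈ 70.9 Gm

Final answer: 70.9 Gm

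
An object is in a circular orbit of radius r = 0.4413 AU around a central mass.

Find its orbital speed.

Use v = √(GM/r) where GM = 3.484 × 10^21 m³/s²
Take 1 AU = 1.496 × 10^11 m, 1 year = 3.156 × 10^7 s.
r = 0.4413 AU = 6.60185 × 10^10 m
GM = 3.484 × 10^21 m³/s²
GM/r = (3.484 × 10^21) / (6.60185 × 10^10) = 5.27731 × 10^10 m²/s²
v = √(GM/r) = 229724 m/s ≈ 48.46 AU/year

Final answer: 48.46 AU/year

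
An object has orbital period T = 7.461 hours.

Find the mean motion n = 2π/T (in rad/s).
T = 7.461 hours = 26859.6 s
n = 2π / 26859.6 s = 0.000233927 rad/s ≈ 0.0002339 rad/s

Final answer: n = 0.0002339 rad/s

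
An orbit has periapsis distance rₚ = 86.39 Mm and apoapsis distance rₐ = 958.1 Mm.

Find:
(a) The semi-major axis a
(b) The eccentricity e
rₚ = 86.39 Mm = 8.639 × 10^7 m
rₐ = 958.1 Mm = 9.581 × 10^8 m
(a) a = (rₚ + rₐ)/2 = 5.22245 × 10^8 m ≈ 522.2 Mm
(b) e = (rₐ − rₚ)/(rₐ + rₚ) = (8.7171 × 10^8) / (1.04449 × 10^9) = 0.83458

Final answer:
(a) a = 522.2 Mm
(b) e = 0.8346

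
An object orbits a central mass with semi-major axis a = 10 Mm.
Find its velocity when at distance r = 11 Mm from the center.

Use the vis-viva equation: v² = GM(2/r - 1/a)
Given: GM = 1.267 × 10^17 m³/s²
a = 10 Mm = 1 × 10^7 m
r = 11 Mm = 1.1 × 10^7 m
GM = 1.267 × 10^17 m³/s²
2/r − 1/a = 1.81818 × 10^-7 − 1 × 10^-7 = 8.18182 × 10^-8 m⁻¹
v² = GM (2/r − 1/a) = 1.03664 × 10^10 m²/s²
v = 101815 m/s ≈ 101.8 km/s

Final answer: 101.8 km/s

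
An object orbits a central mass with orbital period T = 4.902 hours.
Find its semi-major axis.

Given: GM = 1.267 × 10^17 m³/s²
T = 4.902 hours = 17647.2 s
GM = 1.267 × 10^17 m³/s²
Kepler's third law: a³ = GM T² / (4π²)
T² = 3.11424 × 10^8 s²
a³ = (1.267 × 10^17) × (3.11424 × 10^8) / (4π²) = 9.99467 × 10^23 m³
a = (a³)^(1/3) = 9.99822 × 10^7 m ≈ 99.98 Mm

Final answer: 99.98 Mm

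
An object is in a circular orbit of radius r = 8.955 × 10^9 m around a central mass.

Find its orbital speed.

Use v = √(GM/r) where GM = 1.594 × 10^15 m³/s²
r = 8.955 × 10^9 m
GM = 1.594 × 10^15 m³/s²
GM/r = (1.594 × 10^15) / (8.955 × 10^9) = 178001 m²/s²
v = √(GM/r) = 421.902 m/s ≈ 421.9 m/s

Final answer: 421.9 m/s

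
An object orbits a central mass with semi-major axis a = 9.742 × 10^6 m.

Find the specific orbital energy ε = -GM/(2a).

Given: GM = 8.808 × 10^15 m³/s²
a = 9.742 × 10^6 m
GM = 8.808 × 10^15 m³/s²
2a = 1.9484 × 10^7 m
ε = −GM/(2a) = -4.52063 × 10^8 J/kg ≈ -452.1 MJ/kg

Final answer: -452.1 MJ/kg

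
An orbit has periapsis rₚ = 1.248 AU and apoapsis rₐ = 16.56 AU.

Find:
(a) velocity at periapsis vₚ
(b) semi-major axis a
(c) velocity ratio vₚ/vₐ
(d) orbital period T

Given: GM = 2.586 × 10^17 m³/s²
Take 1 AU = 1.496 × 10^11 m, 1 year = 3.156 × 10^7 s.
rₚ = 1.248 AU = 1.86701 × 10^11 m
rₐ = 16.56 AU = 2.47738 × 10^12 m
GM = 2.586 × 10^17 m³/s²
a = (rₚ + rₐ)/2 = 1.33204 × 10^12 m
e = (rₐ − rₚ)/(rₐ + rₚ) = (2.29068 × 10^12) / (2.66408 × 10^12) = 0.859838
(a) vₚ² = GM (2/rₚ − 1/a) = 2.586 × 10^17 × (1.07123 × 10^-11 − 7.50729 × 10^-13) = 2.57607 × 10^6 m²/s²;  vₚ = 1605.01 m/s ≈ 0.3386 AU/year
(b) a = 1.33204 × 10^12 m ≈ 8.904 AU
(c) vₚ/vₐ = rₐ/rₚ (angular momentum) = (2.47738 × 10^12) / (1.86701 × 10^11) = 13.2692 ≈ 13.27
(d) a³ = 2.36347 × 10^36 m³;  T = 2π √(a³/GM) = 2π × 3.02316 × 10^9 s = 1.89951 × 10^10 s ≈ 601.9 years

Final answer:
(a) velocity at periapsis vₚ = 0.3386 AU/year
(b) semi-major axis a = 8.904 AU
(c) velocity ratio vₚ/vₐ = 13.27
(d) orbital period T = 601.9 years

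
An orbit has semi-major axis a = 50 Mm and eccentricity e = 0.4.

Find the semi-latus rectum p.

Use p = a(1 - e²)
a = 50 Mm = 5 × 10^7 m
e = 0.4,  e² = 0.16,  1 − e² = 0.84
p = a(1 − e²) = 5 × 10^7 m × 0.84 = 4.2 × 10^7 m ≈ 42 Mm

Final answer: p = 42 Mm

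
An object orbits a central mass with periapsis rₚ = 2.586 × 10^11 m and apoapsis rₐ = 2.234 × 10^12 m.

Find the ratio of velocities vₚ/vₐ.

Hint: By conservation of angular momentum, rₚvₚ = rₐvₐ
rₚ = 2.586 × 10^11 m
rₐ = 2.234 × 10^12 m
rₚvₚ = rₐvₐ  ⇒  vₚ/vₐ = rₐ/rₚ
vₚ/vₐ = (2.234 × 10^12) / (2.586 × 10^11) = 8.63882

Final answer: vₚ/vₐ = 8.639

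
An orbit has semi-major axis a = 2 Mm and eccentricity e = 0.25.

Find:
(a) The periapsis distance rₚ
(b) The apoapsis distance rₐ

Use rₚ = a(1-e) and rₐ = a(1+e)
a = 2 Mm = 2 × 10^6 m
e = 0.25:  1 − e = 0.75,  1 + e = 1.25
(a) rₚ = a(1 − e) = 2 × 10^6 m × 0.75 = 1.5 × 10^6 m ≈ 1.5 Mm
(b) rₐ = a(1 + e) = 2 × 10^6 m × 1.25 = 2.5 × 10^6 m ≈ 2.5 Mm

Final answer:
(a) rₚ = 1.5 Mm
(b) rₐ = 2.5 Mm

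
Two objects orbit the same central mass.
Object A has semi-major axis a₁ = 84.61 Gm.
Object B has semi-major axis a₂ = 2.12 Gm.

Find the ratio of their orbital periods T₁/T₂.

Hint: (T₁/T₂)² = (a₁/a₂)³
a₁ = 84.61 Gm = 8.461 × 10^10 m
a₂ = 2.12 Gm = 2.12 × 10^9 m
a₁/a₂ = 39.9104
T₁/T₂ = (a₁/a₂)^(3/2) = (39.9104)^1.5 = 252.132

Final answer: T₁/T₂ = 252.1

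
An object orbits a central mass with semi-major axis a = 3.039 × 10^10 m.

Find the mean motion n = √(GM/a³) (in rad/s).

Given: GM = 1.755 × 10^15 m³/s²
a = 3.039 × 10^10 m
GM = 1.755 × 10^15 m³/s²
a³ = 2.80667 × 10^31 m³
GM/a³ = (1.755 × 10^15) / (2.80667 × 10^31) = 6.25295 × 10^-17 s⁻²
n = √(GM/a³) = 7.90756 × 10^-9 rad/s ≈ 7.908 × 10^-9 rad/s

Final answer: n = 7.908 × 10^-9 rad/s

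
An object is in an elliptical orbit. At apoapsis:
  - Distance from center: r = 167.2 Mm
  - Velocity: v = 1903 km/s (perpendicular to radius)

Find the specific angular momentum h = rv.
r = 167.2 Mm = 1.672 × 10^8 m
v = 1903 km/s = 1.903 × 10^6 m/s
h = rv = 1.672 × 10^8 × 1.903 × 10^6 = 3.18182 × 10^14 m²/s ≈ 3.182 × 10^14 m²/s

Final answer: h = 3.182 × 10^14 m²/s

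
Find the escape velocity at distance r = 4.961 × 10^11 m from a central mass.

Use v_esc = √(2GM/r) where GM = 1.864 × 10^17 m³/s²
r = 4.961 × 10^11 m
GM = 1.864 × 10^17 m³/s²
2GM/r = 2 × (1.864 × 10^17) / (4.961 × 10^11) = 751461 m²/s²
v_esc = √(2GM/r) = 866.869 m/s ≈ 866.9 m/s

Final answer: 866.9 m/s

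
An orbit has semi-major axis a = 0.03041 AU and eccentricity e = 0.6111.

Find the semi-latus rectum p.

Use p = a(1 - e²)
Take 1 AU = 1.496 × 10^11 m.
a = 0.03041 AU = 4.54934 × 10^9 m
e = 0.6111,  e² = 0.373443,  1 − e² = 0.626557
p = a(1 − e²) = 4.54934 × 10^9 m × 0.626557 = 2.85042 × 10^9 m ≈ 0.01905 AU

Final answer: p = 0.01905 AU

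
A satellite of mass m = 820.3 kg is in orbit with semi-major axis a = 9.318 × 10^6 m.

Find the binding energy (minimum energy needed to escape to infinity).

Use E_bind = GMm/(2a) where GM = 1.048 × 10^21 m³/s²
a = 9.318 × 10^6 m
GM = 1.048 × 10^21 m³/s²
m = 820.3 kg
GMm = 1.048 × 10^21 × 820.3 = 8.59674 × 10^23 m³·kg/s²
2a = 1.8636 × 10^7 m
E_bind = GMm/(2a) = 4.61298 × 10^16 J ≈ 46.13 PJ

Final answer: 46.13 PJ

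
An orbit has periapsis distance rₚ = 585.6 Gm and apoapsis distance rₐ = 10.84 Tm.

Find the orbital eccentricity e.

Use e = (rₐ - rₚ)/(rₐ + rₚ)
rₚ = 585.6 Gm = 5.856 × 10^11 m
rₐ = 10.84 Tm = 1.084 × 10^13 m
rₐ − rₚ = 1.02544 × 10^13 m
rₐ + rₚ = 1.14256 × 10^13 m
e = (rₐ − rₚ)/(rₐ + rₚ) = 0.897493

Final answer: e = 0.8975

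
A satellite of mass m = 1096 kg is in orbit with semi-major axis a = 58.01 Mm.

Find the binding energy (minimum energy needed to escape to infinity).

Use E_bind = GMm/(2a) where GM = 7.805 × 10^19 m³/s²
a = 58.01 Mm = 5.801 × 10^7 m
GM = 7.805 × 10^19 m³/s²
m = 1096 kg
GMm = 7.805 × 10^19 × 1096 = 8.55428 × 10^22 m³·kg/s²
2a = 1.1602 × 10^8 m
E_bind = GMm/(2a) = 7.37311 × 10^14 J ≈ 737.3 TJ

Final answer: 737.3 TJ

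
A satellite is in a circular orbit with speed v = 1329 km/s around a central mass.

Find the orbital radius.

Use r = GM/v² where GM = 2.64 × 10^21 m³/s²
v = 1329 km/s = 1.329 × 10^6 m/s
GM = 2.64 × 10^21 m³/s²
v² = 1.76624 × 10^12 m²/s²
r = GM/v² = (2.64 × 10^21) / (1.76624 × 10^12) = 1.4947 × 10^9 m ≈ 1.495 Gm

Final answer: 1.495 Gm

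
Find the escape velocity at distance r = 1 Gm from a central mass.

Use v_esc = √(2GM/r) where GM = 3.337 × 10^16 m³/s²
r = 1 Gm = 1 × 10^9 m
GM = 3.337 × 10^16 m³/s²
2GM/r = 2 × (3.337 × 10^16) / (1 × 10^9) = 6.674 × 10^7 m²/s²
v_esc = √(2GM/r) = 8169.46 m/s ≈ 8.169 km/s

Final answer: 8.169 km/s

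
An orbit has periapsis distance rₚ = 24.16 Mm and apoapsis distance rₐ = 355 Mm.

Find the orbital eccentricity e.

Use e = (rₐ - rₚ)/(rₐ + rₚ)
rₚ = 24.16 Mm = 2.416 × 10^7 m
rₐ = 355 Mm = 3.55 × 10^8 m
rₐ − rₚ = 3.3084 × 10^8 m
rₐ + rₚ = 3.7916 × 10^8 m
e = (rₐ − rₚ)/(rₐ + rₚ) = 0.87256

Final answer: e = 0.8726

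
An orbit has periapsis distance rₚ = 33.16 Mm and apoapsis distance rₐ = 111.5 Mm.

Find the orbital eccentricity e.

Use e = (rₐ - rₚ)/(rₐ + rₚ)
rₚ = 33.16 Mm = 3.316 × 10^7 m
rₐ = 111.5 Mm = 1.115 × 10^8 m
rₐ − rₚ = 7.834 × 10^7 m
rₐ + rₚ = 1.4466 × 10^8 m
e = (rₐ − rₚ)/(rₐ + rₚ) = 0.541546

Final answer: e = 0.5415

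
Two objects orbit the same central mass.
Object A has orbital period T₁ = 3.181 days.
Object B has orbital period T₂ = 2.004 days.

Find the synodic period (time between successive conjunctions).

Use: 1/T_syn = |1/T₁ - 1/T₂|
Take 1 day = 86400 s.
T₁ = 3.181 days = 274838 s
T₂ = 2.004 days = 173146 s
1/T₁ = 3.6385 × 10^-6 s⁻¹
1/T₂ = 5.77549 × 10^-6 s⁻¹
|1/T₁ − 1/T₂| = 2.13698 × 10^-6 s⁻¹
T_syn = 1 / |1/T₁ − 1/T₂| = 467949 s ≈ 5.416 days

Final answer: T_syn = 5.416 days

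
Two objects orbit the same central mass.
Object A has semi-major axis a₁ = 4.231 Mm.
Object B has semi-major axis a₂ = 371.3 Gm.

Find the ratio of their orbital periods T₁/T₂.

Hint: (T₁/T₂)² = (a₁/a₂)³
a₁ = 4.231 Mm = 4.231 × 10^6 m
a₂ = 371.3 Gm = 3.713 × 10^11 m
a₁/a₂ = 1.13951 × 10^-5
T₁/T₂ = (a₁/a₂)^(3/2) = (1.13951 × 10^-5)^1.5 = 3.8466 × 10^-8

Final answer: T₁/T₂ = 3.847 × 10^-8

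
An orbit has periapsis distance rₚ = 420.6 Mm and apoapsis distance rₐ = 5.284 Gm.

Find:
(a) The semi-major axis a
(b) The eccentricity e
rₚ = 420.6 Mm = 4.206 × 10^8 m
rₐ = 5.284 Gm = 5.284 × 10^9 m
(a) a = (rₚ + rₐ)/2 = 2.8523 × 10^9 m ≈ 2.852 Gm
(b) e = (rₐ − rₚ)/(rₐ + rₚ) = (4.8634 × 10^9) / (5.7046 × 10^9) = 0.85254

Final answer:
(a) a = 2.852 Gm
(b) e = 0.8525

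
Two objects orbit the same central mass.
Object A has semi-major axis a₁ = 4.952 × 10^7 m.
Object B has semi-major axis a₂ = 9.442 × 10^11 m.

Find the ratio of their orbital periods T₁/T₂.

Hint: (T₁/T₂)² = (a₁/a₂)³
a₁ = 4.952 × 10^7 m
a₂ = 9.442 × 10^11 m
a₁/a₂ = 5.24465 × 10^-5
T₁/T₂ = (a₁/a₂)^(3/2) = (5.24465 × 10^-5)^1.5 = 3.79817 × 10^-7

Final answer: T₁/T₂ = 3.798 × 10^-7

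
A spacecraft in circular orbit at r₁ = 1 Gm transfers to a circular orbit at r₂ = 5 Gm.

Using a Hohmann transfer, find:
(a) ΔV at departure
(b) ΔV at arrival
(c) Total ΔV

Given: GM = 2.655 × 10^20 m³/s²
r₁ = 1 Gm = 1 × 10^9 m
r₂ = 5 Gm = 5 × 10^9 m
GM = 2.655 × 10^20 m³/s²
Transfer ellipse: a_t = (r₁ + r₂)/2 = 3 × 10^9 m
Circular speed at r₁: v₁ = √(GM/r₁) = 515267 m/s
Transfer speed at r₁ (periapsis): v₁ₜ = √(GM(2/r₁ − 1/a_t)) = 665207 m/s
(a) ΔV₁ = v₁ₜ − v₁ = 149940 m/s ≈ 149.9 km/s
Circular speed at r₂: v₂ = √(GM/r₂) = 230434 m/s
Transfer speed at r₂ (apoapsis): v₂ₜ = √(GM(2/r₂ − 1/a_t)) = 133041 m/s
(b) ΔV₂ = v₂ − v₂ₜ = 97393 m/s ≈ 97.39 km/s
(c) ΔV_total = ΔV₁ + ΔV₂ = 247333 m/s ≈ 247.3 km/s

Final answer:
(a) ΔV₁ = 149.9 km/s
(b) ΔV₂ = 97.39 km/s
(c) ΔV_total = 247.3 km/s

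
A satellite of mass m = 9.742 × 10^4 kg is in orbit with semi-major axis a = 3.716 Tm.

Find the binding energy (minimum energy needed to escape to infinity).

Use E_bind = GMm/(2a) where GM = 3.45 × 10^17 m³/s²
a = 3.716 Tm = 3.716 × 10^12 m
GM = 3.45 × 10^17 m³/s²
m = 9.742 × 10^4 kg
GMm = 3.45 × 10^17 × 97420 = 3.36099 × 10^22 m³·kg/s²
2a = 7.432 × 10^12 m
E_bind = GMm/(2a) = 4.52232 × 10^9 J ≈ 4.522 GJ

Final answer: 4.522 GJ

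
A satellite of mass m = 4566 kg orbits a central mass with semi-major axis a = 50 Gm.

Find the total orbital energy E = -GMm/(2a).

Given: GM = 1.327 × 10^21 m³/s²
a = 50 Gm = 5 × 10^10 m
GM = 1.327 × 10^21 m³/s²
2a = 1 × 10^11 m
GMm = 1.327 × 10^21 × 4566 = 6.05908 × 10^24 m³·kg/s²
E = −GMm/(2a) = -6.05908 × 10^13 J ≈ -60.59 TJ

Final answer: -60.59 TJ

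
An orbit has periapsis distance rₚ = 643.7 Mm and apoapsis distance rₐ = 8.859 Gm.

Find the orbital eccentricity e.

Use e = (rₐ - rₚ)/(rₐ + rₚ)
rₚ = 643.7 Mm = 6.437 × 10^8 m
rₐ = 8.859 Gm = 8.859 × 10^9 m
rₐ − rₚ = 8.2153 × 10^9 m
rₐ + rₚ = 9.5027 × 10^9 m
e = (rₐ − rₚ)/(rₐ + rₚ) = 0.864523

Final answer: e = 0.8645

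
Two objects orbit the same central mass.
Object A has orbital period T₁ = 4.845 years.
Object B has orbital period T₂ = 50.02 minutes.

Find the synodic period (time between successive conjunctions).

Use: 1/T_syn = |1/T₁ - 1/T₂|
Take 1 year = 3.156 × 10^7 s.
T₁ = 4.845 years = 1.52908 × 10^8 s
T₂ = 50.02 minutes = 3001.2 s
1/T₁ = 6.53987 × 10^-9 s⁻¹
1/T₂ = 0.0003332 s⁻¹
|1/T₁ − 1/T₂| = 0.000333194 s⁻¹
T_syn = 1 / |1/T₁ − 1/T₂| = 3001.26 s ≈ 50.02 minutes

Final answer: T_syn = 50.02 minutes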